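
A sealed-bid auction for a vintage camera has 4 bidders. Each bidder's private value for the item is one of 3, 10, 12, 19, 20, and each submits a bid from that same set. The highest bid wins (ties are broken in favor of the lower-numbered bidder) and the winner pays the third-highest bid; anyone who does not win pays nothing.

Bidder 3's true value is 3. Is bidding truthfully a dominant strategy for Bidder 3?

Check each profile of the others' bids and compare truth against every alternative bid.
Others bid (3, 3, 3): truth gives 0, best alternative gives 0.
Others bid (3, 3, 10): truth gives 0, best alternative gives 0.
Others bid (3, 3, 12): truth gives 0, best alternative gives 0.
Others bid (3, 3, 19): truth gives 0, best alternative gives 0.
Others bid (3, 3, 20): truth gives 0, best alternative gives 0.
Others bid (3, 10, 3): truth gives 0, best alternative gives 0.
(Remaining 119 profiles checked similarly; truth is weakly best in each.)
In every case the truthful bid is at least as good as any alternative, so it is a dominant strategy.

Yes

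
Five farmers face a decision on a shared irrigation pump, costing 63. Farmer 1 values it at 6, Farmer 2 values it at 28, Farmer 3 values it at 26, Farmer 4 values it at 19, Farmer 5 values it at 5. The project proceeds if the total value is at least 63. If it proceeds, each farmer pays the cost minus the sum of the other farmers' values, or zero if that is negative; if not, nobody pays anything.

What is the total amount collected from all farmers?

Total value 84 ≥ cost 63, so it is built.
Farmer 1: others sum to 78; max(0, 63 - 78) = 0.
Farmer 2: others sum to 56; max(0, 63 - 56) = 7.
Farmer 3: others sum to 58; max(0, 63 - 58) = 5.
Farmer 4: others sum to 65; max(0, 63 - 65) = 0.
Farmer 5: others sum to 79; max(0, 63 - 79) = 0.
Total collected = 0 + 7 + 5 + 0 + 0 = 12.

12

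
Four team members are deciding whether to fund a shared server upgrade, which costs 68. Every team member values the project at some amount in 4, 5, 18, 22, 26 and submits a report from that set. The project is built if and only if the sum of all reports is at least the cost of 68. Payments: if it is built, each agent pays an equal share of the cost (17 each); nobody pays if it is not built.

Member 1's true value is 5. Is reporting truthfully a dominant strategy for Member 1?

Yes

Check each profile of the others' reports and compare truth against every alternative report.
Others report (18, 22, 26): truth gives -12, best alternative gives -12.
Others report (18, 26, 22): truth gives -12, best alternative gives -12.
Others report (18, 26, 26): truth gives -12, best alternative gives -12.
Others report (22, 18, 26): truth gives -12, best alternative gives -12.
Others report (22, 22, 22): truth gives -12, best alternative gives -12.
Others report (22, 22, 26): truth gives -12, best alternative gives -12.
(Remaining 119 profiles checked similarly; truth is weakly best in each.)
In every case the truthful report is at least as good as any alternative, so it is a dominant strategy.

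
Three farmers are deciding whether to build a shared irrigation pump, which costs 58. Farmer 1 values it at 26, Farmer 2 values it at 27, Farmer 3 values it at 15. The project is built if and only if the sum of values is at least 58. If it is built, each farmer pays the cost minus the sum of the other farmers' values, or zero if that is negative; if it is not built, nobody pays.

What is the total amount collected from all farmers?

38

Total value 68 ≥ cost 58, so it is built.
Farmer 1: others sum to 42; max(0, 58 - 42) = 16.
Farmer 2: others sum to 41; max(0, 58 - 41) = 17.
Farmer 3: others sum to 53; max(0, 58 - 53) = 5.
Total collected = 16 + 17 + 5 = 38.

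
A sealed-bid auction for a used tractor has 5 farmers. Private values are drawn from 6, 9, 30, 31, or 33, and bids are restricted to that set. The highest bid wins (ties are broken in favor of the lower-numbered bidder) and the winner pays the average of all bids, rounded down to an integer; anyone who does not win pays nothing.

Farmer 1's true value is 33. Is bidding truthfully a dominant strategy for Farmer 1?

No

Consider the case where Farmer 2 bids 6, Farmer 3 bids 6, Farmer 4 bids 6 and Farmer 5 bids 6.
Truthful bid 33: wins, pays 11, utility 33 - 11 = 22.
Bid 6 instead: wins, pays 6, utility 33 - 6 = 27.
Since 27 > 22, bidding 6 is strictly better here, so truthful bidding is not dominant.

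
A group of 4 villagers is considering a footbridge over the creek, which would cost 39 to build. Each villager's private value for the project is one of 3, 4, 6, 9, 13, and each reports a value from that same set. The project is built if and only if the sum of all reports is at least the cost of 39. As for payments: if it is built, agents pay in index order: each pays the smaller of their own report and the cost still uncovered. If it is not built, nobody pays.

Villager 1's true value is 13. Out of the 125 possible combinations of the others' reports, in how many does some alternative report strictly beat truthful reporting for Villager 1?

13

Others report (4, 13, 13): truth gives 0; report 9 gives 4 > 0. Violating.
Others report (6, 13, 13): truth gives 0; report 9 gives 4 > 0. Violating.
Others report (9, 9, 13): truth gives 0; report 9 gives 4 > 0. Violating.
Others report (9, 13, 9): truth gives 0; report 9 gives 4 > 0. Violating.
Others report (3, 3, 3): truth gives 0; no alternative beats it.
Others report (3, 3, 4): truth gives 0; no alternative beats it.
(Checking all 125 profiles: 13 have a profitable deviation, 112 do not.)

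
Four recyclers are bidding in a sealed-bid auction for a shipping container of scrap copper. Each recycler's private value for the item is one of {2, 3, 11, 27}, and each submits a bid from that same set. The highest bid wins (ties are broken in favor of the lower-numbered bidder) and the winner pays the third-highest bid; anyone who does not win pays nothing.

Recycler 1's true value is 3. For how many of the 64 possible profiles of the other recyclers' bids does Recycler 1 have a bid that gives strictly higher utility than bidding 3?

Others bid (2, 2, 11): truth gives 0; bid 11 gives 1 > 0. Violating.
Others bid (2, 2, 27): truth gives 0; bid 27 gives 1 > 0. Violating.
Others bid (2, 11, 2): truth gives 0; bid 11 gives 1 > 0. Violating.
Others bid (2, 27, 2): truth gives 0; bid 27 gives 1 > 0. Violating.
Others bid (2, 2, 2): truth gives 1; no alternative beats it.
Others bid (2, 2, 3): truth gives 1; no alternative beats it.
(Checking all 64 profiles: 6 have a profitable deviation, 58 do not.)

6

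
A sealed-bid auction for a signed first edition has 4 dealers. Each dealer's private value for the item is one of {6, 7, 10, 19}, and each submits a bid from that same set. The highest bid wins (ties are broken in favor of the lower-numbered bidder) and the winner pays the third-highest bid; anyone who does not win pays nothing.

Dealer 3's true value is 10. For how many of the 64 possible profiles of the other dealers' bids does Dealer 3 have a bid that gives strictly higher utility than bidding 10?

Others bid (6, 6, 19): truth gives 0; bid 19 gives 4 > 0. Violating.
Others bid (6, 7, 19): truth gives 0; bid 19 gives 3 > 0. Violating.
Others bid (6, 10, 6): truth gives 0; bid 19 gives 4 > 0. Violating.
Others bid (6, 10, 7): truth gives 0; bid 19 gives 3 > 0. Violating.
Others bid (6, 6, 6): truth gives 4; no alternative beats it.
Others bid (6, 6, 7): truth gives 4; no alternative beats it.
(Checking all 64 profiles: 12 have a profitable deviation, 52 do not.)

12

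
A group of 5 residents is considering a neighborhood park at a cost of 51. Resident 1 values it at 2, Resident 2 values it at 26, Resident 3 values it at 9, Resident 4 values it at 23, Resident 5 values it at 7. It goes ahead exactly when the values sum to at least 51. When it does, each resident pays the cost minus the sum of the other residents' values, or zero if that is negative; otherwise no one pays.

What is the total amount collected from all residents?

17

Total value 67 ≥ cost 51, so it is built.
Resident 1: others sum to 65; max(0, 51 - 65) = 0.
Resident 2: others sum to 41; max(0, 51 - 41) = 10.
Resident 3: others sum to 58; max(0, 51 - 58) = 0.
Resident 4: others sum to 44; max(0, 51 - 44) = 7.
Resident 5: others sum to 60; max(0, 51 - 60) = 0.
Total collected = 0 + 10 + 0 + 7 + 0 = 17.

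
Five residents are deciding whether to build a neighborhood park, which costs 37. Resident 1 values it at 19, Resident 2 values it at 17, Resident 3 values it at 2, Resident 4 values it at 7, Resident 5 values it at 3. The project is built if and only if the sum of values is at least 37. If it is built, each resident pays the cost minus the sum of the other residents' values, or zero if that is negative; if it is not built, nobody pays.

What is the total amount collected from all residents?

14

Total value 48 ≥ cost 37, so it is built.
Resident 1: others sum to 29; max(0, 37 - 29) = 8.
Resident 2: others sum to 31; max(0, 37 - 31) = 6.
Resident 3: others sum to 46; max(0, 37 - 46) = 0.
Resident 4: others sum to 41; max(0, 37 - 41) = 0.
Resident 5: others sum to 45; max(0, 37 - 45) = 0.
Total collected = 8 + 6 + 0 + 0 + 0 = 14.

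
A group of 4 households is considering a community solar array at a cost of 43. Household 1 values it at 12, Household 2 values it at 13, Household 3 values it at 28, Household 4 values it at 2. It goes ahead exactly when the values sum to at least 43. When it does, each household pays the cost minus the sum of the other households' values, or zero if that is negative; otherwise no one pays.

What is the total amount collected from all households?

Total value 55 ≥ cost 43, so it is built.
Household 1: others sum to 43; max(0, 43 - 43) = 0.
Household 2: others sum to 42; max(0, 43 - 42) = 1.
Household 3: others sum to 27; max(0, 43 - 27) = 16.
Household 4: others sum to 53; max(0, 43 - 53) = 0.
Total collected = 0 + 1 + 16 + 0 = 17.

17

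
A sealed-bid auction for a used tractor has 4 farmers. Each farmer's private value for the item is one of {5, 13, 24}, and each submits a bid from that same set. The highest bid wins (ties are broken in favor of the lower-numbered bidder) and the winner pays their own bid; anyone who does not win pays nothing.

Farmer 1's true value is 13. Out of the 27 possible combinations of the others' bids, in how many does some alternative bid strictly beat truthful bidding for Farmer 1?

Others bid (5, 5, 5): truth gives 0; bid 5 gives 8 > 0. Violating.
Others bid (5, 5, 13): truth gives 0; no alternative beats it.
Others bid (5, 5, 24): truth gives 0; no alternative beats it.
(Checking all 27 profiles: 1 has a profitable deviation, 26 do not.)

1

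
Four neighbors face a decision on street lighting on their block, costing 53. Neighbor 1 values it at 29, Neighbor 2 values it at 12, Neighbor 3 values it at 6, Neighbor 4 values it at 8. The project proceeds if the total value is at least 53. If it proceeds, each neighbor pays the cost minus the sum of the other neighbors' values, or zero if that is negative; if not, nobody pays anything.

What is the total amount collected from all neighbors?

47

Total value 55 ≥ cost 53, so it is built.
Neighbor 1: others sum to 26; max(0, 53 - 26) = 27.
Neighbor 2: others sum to 43; max(0, 53 - 43) = 10.
Neighbor 3: others sum to 49; max(0, 53 - 49) = 4.
Neighbor 4: others sum to 47; max(0, 53 - 47) = 6.
Total collected = 27 + 10 + 4 + 6 = 47.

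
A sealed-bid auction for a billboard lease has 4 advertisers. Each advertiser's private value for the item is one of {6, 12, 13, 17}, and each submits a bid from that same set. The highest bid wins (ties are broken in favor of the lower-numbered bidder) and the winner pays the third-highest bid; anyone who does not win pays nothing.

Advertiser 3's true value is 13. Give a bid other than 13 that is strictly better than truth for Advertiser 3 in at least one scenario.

Suppose Advertiser 1 bids 6, Advertiser 2 bids 6 and Advertiser 4 bids 17.
Bid 13: loses, pays 0, utility 0.
Bid 17: wins, pays 6, utility 13 - 6 = 7.
So bidding 17 beats truth here (7 > 0).

17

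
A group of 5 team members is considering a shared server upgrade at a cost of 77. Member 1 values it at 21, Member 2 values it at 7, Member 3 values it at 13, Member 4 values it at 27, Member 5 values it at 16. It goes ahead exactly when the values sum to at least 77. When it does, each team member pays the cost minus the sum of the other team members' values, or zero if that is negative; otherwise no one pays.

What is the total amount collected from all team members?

Total value 84 ≥ cost 77, so it is built.
Member 1: others sum to 63; max(0, 77 - 63) = 14.
Member 2: others sum to 77; max(0, 77 - 77) = 0.
Member 3: others sum to 71; max(0, 77 - 71) = 6.
Member 4: others sum to 57; max(0, 77 - 57) = 20.
Member 5: others sum to 68; max(0, 77 - 68) = 9.
Total collected = 14 + 0 + 6 + 20 + 9 = 49.

49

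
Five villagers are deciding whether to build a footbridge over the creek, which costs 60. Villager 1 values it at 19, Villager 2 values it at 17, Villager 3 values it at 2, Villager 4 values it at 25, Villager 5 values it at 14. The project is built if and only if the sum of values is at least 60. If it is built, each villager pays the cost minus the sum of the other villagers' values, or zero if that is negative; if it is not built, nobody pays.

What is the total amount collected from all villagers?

10

Total value 77 ≥ cost 60, so it is built.
Villager 1: others sum to 58; max(0, 60 - 58) = 2.
Villager 2: others sum to 60; max(0, 60 - 60) = 0.
Villager 3: others sum to 75; max(0, 60 - 75) = 0.
Villager 4: others sum to 52; max(0, 60 - 52) = 8.
Villager 5: others sum to 63; max(0, 60 - 63) = 0.
Total collected = 2 + 0 + 0 + 8 + 0 = 10.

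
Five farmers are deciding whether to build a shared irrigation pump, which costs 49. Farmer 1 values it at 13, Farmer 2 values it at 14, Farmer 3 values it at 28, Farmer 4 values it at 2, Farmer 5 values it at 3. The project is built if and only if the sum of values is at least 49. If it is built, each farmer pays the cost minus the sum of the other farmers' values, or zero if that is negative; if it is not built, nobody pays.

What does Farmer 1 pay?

2

Total value 60 ≥ cost 49, so the project is built.
The other farmers' values sum to 47.
Cost minus that sum is 49 - 47 = 2.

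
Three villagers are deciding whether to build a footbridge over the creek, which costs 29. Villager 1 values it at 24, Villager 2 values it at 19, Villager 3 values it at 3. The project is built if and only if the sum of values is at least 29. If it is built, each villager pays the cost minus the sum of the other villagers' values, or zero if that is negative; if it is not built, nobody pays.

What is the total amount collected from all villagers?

9

Total value 46 ≥ cost 29, so it is built.
Villager 1: others sum to 22; max(0, 29 - 22) = 7.
Villager 2: others sum to 27; max(0, 29 - 27) = 2.
Villager 3: others sum to 43; max(0, 29 - 43) = 0.
Total collected = 7 + 2 + 0 = 9.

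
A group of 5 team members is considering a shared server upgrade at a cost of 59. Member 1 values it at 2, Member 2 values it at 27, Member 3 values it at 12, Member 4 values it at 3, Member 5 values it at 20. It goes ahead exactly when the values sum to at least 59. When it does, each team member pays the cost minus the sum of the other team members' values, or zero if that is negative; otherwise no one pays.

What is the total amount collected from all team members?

44

Total value 64 ≥ cost 59, so it is built.
Member 1: others sum to 62; max(0, 59 - 62) = 0.
Member 2: others sum to 37; max(0, 59 - 37) = 22.
Member 3: others sum to 52; max(0, 59 - 52) = 7.
Member 4: others sum to 61; max(0, 59 - 61) = 0.
Member 5: others sum to 44; max(0, 59 - 44) = 15.
Total collected = 0 + 22 + 7 + 0 + 15 = 44.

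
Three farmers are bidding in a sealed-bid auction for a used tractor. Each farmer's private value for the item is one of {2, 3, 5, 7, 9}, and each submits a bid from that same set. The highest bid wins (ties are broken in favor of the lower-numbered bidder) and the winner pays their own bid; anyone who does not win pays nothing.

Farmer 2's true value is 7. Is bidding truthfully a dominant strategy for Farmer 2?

No

Consider the case where Farmer 1 bids 2 and Farmer 3 bids 2.
Truthful bid 7: wins, pays 7, utility 7 - 7 = 0.
Bid 3 instead: wins, pays 3, utility 7 - 3 = 4.
Since 4 > 0, bidding 3 is strictly better here, so truthful bidding is not dominant.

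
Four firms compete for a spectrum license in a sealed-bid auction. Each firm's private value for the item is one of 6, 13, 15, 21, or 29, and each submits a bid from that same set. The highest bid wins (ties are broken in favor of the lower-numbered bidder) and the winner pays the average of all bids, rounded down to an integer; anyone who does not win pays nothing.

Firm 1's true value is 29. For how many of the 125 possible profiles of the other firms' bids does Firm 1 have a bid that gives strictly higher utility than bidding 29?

64

Others bid (6, 6, 6): truth gives 18; bid 6 gives 23 > 18. Violating.
Others bid (6, 6, 13): truth gives 16; bid 13 gives 20 > 16. Violating.
Others bid (6, 6, 15): truth gives 15; bid 15 gives 19 > 15. Violating.
Others bid (6, 6, 21): truth gives 14; bid 21 gives 16 > 14. Violating.
Others bid (6, 6, 29): truth gives 12; no alternative beats it.
Others bid (6, 13, 29): truth gives 10; no alternative beats it.
(Checking all 125 profiles: 64 have a profitable deviation, 61 do not.)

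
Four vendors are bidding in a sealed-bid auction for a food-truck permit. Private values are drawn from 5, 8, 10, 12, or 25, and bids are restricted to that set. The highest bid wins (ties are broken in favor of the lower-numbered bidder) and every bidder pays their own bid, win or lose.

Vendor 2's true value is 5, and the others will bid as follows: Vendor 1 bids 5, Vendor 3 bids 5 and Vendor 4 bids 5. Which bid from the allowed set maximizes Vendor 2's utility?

8

Bid 5: loses but pays 5, utility -5.
Bid 8: wins, pays 8, utility 5 - 8 = -3.
Bid 10: wins, pays 10, utility 5 - 10 = -5.
Bid 12: wins, pays 12, utility 5 - 12 = -7.
Bid 25: wins, pays 25, utility 5 - 25 = -20.
The best choice is 8 with utility -3.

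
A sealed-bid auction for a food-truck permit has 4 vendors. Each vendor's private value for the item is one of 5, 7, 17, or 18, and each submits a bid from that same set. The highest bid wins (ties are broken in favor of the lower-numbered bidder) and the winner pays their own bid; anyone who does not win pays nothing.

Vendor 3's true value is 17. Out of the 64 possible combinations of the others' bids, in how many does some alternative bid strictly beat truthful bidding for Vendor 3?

2

Others bid (5, 5, 5): truth gives 0; bid 7 gives 10 > 0. Violating.
Others bid (5, 5, 7): truth gives 0; bid 7 gives 10 > 0. Violating.
Others bid (5, 5, 17): truth gives 0; no alternative beats it.
Others bid (5, 5, 18): truth gives 0; no alternative beats it.
(Checking all 64 profiles: 2 have a profitable deviation, 62 do not.)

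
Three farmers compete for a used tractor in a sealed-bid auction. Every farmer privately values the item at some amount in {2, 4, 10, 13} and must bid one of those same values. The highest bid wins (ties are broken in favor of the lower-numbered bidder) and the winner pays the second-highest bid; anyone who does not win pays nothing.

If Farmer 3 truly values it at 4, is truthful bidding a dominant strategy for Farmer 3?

Yes

Check each profile of the others' bids and compare truth against every alternative bid.
Others bid (2, 2): truth gives 2, best alternative gives 2.
Others bid (2, 4): truth gives 0, best alternative gives 0.
Others bid (2, 10): truth gives 0, best alternative gives 0.
Others bid (2, 13): truth gives 0, best alternative gives 0.
Others bid (4, 2): truth gives 0, best alternative gives 0.
Others bid (4, 4): truth gives 0, best alternative gives 0.
(Remaining 10 profiles checked similarly; truth is weakly best in each.)
In every case the truthful bid is at least as good as any alternative, so it is a dominant strategy.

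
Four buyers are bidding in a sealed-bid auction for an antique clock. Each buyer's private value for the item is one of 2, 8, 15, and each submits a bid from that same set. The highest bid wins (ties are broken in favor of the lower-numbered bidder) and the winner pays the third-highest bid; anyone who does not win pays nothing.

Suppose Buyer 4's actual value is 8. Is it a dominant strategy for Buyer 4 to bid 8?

Consider the case where Buyer 1 bids 2, Buyer 2 bids 2 and Buyer 3 bids 8.
Truthful bid 8: loses, pays 0, utility 0.
Bid 15 instead: wins, pays 2, utility 8 - 2 = 6.
Since 6 > 0, bidding 15 is strictly better here, so truthful bidding is not dominant.

No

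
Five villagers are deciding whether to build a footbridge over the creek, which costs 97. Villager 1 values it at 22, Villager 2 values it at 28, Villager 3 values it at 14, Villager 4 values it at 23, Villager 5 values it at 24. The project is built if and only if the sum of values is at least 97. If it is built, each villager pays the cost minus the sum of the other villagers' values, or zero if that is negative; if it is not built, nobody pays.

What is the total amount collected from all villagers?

41

Total value 111 ≥ cost 97, so it is built.
Villager 1: others sum to 89; max(0, 97 - 89) = 8.
Villager 2: others sum to 83; max(0, 97 - 83) = 14.
Villager 3: others sum to 97; max(0, 97 - 97) = 0.
Villager 4: others sum to 88; max(0, 97 - 88) = 9.
Villager 5: others sum to 87; max(0, 97 - 87) = 10.
Total collected = 8 + 14 + 0 + 9 + 10 = 41.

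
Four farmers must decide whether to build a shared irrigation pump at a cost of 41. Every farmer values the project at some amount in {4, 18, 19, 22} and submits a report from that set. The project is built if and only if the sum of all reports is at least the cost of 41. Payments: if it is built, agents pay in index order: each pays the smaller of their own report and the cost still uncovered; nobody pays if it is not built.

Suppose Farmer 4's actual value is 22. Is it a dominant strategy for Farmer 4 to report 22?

Yes

Check each profile of the others' reports and compare truth against every alternative report.
Others report (4, 18, 19): truth gives 22, best alternative gives 22.
Others report (4, 18, 22): truth gives 22, best alternative gives 22.
Others report (4, 19, 18): truth gives 22, best alternative gives 22.
Others report (4, 19, 19): truth gives 22, best alternative gives 22.
Others report (4, 19, 22): truth gives 22, best alternative gives 22.
Others report (4, 22, 18): truth gives 22, best alternative gives 22.
(Remaining 58 profiles checked similarly; truth is weakly best in each.)
In every case the truthful report is at least as good as any alternative, so it is a dominant strategy.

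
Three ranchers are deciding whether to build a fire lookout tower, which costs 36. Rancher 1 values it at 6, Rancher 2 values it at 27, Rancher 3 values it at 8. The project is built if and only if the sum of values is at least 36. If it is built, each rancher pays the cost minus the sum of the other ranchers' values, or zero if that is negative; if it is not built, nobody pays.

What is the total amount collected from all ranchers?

Total value 41 ≥ cost 36, so it is built.
Rancher 1: others sum to 35; max(0, 36 - 35) = 1.
Rancher 2: others sum to 14; max(0, 36 - 14) = 22.
Rancher 3: others sum to 33; max(0, 36 - 33) = 3.
Total collected = 1 + 22 + 3 = 26.

26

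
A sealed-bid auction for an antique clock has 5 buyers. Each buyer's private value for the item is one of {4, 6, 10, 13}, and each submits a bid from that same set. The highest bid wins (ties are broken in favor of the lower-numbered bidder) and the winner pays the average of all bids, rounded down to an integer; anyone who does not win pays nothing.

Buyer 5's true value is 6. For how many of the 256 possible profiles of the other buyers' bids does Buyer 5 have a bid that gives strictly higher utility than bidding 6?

4

Others bid (4, 4, 4, 6): truth gives 0; bid 10 gives 1 > 0. Violating.
Others bid (4, 4, 6, 4): truth gives 0; bid 10 gives 1 > 0. Violating.
Others bid (4, 6, 4, 4): truth gives 0; bid 10 gives 1 > 0. Violating.
Others bid (6, 4, 4, 4): truth gives 0; bid 10 gives 1 > 0. Violating.
Others bid (4, 4, 4, 4): truth gives 2; no alternative beats it.
Others bid (4, 4, 4, 10): truth gives 0; no alternative beats it.
(Checking all 256 profiles: 4 have a profitable deviation, 252 do not.)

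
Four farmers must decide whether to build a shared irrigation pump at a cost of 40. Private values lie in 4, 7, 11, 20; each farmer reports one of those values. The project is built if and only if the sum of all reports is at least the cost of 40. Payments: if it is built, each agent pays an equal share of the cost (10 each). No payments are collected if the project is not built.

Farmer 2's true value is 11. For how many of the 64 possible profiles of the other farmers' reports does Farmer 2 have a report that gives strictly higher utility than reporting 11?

16

Others report (4, 4, 20): truth gives 0; report 20 gives 1 > 0. Violating.
Others report (4, 7, 11): truth gives 0; report 20 gives 1 > 0. Violating.
Others report (4, 11, 7): truth gives 0; report 20 gives 1 > 0. Violating.
Others report (4, 11, 11): truth gives 0; report 20 gives 1 > 0. Violating.
Others report (4, 4, 4): truth gives 0; no alternative beats it.
Others report (4, 4, 7): truth gives 0; no alternative beats it.
(Checking all 64 profiles: 16 have a profitable deviation, 48 do not.)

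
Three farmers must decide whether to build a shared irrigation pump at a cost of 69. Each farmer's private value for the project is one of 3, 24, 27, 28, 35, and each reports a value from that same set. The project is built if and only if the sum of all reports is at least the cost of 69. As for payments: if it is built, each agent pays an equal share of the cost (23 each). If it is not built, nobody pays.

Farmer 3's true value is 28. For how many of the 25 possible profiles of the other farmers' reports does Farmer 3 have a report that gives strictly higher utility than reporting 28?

2

Others report (3, 35): truth gives 0; report 35 gives 5 > 0. Violating.
Others report (35, 3): truth gives 0; report 35 gives 5 > 0. Violating.
Others report (3, 3): truth gives 0; no alternative beats it.
Others report (3, 24): truth gives 0; no alternative beats it.
(Checking all 25 profiles: 2 have a profitable deviation, 23 do not.)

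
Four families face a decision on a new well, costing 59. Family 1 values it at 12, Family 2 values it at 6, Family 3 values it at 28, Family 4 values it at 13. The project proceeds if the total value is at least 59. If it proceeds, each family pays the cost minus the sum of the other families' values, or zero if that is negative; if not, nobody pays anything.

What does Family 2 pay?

Total value 59 ≥ cost 59, so the project is built.
The other families' values sum to 53.
Cost minus that sum is 59 - 53 = 6.

6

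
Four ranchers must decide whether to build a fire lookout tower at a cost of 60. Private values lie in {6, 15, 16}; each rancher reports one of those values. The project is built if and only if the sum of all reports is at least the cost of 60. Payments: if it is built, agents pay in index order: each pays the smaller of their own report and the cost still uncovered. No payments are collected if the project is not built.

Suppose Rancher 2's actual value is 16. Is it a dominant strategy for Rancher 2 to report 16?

No

Consider the case where Rancher 1 reports 15, Rancher 3 reports 15 and Rancher 4 reports 15.
Truthful report 16: project built, pays 16, utility 16 - 16 = 0.
Report 15 instead: project built, pays 15, utility 16 - 15 = 1.
Since 1 > 0, reporting 15 is strictly better here, so truthful reporting is not dominant.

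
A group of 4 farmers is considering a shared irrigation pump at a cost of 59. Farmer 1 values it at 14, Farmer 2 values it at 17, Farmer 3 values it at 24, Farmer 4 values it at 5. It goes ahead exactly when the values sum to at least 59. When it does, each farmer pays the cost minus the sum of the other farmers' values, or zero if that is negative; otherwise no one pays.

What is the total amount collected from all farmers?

Total value 60 ≥ cost 59, so it is built.
Farmer 1: others sum to 46; max(0, 59 - 46) = 13.
Farmer 2: others sum to 43; max(0, 59 - 43) = 16.
Farmer 3: others sum to 36; max(0, 59 - 36) = 23.
Farmer 4: others sum to 55; max(0, 59 - 55) = 4.
Total collected = 13 + 16 + 23 + 4 = 56.

56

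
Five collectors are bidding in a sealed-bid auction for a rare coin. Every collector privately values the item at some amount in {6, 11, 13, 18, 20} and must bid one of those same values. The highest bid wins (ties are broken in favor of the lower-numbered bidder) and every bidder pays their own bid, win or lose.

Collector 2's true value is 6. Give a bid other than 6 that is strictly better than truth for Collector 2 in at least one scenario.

Suppose Collector 1 bids 6, Collector 3 bids 6, Collector 4 bids 6 and Collector 5 bids 6.
Bid 6: loses but pays 6, utility -6.
Bid 11: wins, pays 11, utility 6 - 11 = -5.
So bidding 11 beats truth here (-5 > -6).

11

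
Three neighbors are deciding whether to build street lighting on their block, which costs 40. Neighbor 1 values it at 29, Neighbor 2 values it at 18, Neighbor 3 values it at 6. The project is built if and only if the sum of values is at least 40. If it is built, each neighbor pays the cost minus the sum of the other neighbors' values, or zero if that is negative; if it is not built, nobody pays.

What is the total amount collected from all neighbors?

Total value 53 ≥ cost 40, so it is built.
Neighbor 1: others sum to 24; max(0, 40 - 24) = 16.
Neighbor 2: others sum to 35; max(0, 40 - 35) = 5.
Neighbor 3: others sum to 47; max(0, 40 - 47) = 0.
Total collected = 16 + 5 + 0 = 21.

21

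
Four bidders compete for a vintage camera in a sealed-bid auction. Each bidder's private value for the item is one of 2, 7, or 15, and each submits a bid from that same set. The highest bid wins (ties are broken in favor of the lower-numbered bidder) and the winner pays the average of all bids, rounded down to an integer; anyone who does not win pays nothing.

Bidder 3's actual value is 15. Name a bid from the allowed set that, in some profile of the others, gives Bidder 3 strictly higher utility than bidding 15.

7

Suppose Bidder 1 bids 2, Bidder 2 bids 2 and Bidder 4 bids 2.
Bid 15: wins, pays 5, utility 15 - 5 = 10.
Bid 7: wins, pays 3, utility 15 - 3 = 12.
So bidding 7 beats truth here (12 > 10).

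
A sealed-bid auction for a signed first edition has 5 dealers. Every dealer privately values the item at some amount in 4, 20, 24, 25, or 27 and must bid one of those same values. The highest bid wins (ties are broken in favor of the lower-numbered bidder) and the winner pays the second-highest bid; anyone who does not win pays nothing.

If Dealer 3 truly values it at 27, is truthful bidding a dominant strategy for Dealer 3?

Check each profile of the others' bids and compare truth against every alternative bid.
Others bid (4, 25, 4, 4): truth gives 2, best alternative gives 0.
Others bid (4, 25, 4, 20): truth gives 2, best alternative gives 0.
Others bid (4, 25, 4, 24): truth gives 2, best alternative gives 0.
Others bid (4, 25, 4, 25): truth gives 2, best alternative gives 0.
Others bid (4, 25, 20, 4): truth gives 2, best alternative gives 0.
Others bid (4, 25, 20, 20): truth gives 2, best alternative gives 0.
(Remaining 619 profiles checked similarly; truth is weakly best in each.)
In every case the truthful bid is at least as good as any alternative, so it is a dominant strategy.

Yes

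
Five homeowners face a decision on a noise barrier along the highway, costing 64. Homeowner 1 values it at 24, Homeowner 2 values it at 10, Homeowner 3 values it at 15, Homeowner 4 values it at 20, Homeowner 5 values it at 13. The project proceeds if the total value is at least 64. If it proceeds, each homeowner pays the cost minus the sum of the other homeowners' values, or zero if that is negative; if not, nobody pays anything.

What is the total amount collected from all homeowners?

Total value 82 ≥ cost 64, so it is built.
Homeowner 1: others sum to 58; max(0, 64 - 58) = 6.
Homeowner 2: others sum to 72; max(0, 64 - 72) = 0.
Homeowner 3: others sum to 67; max(0, 64 - 67) = 0.
Homeowner 4: others sum to 62; max(0, 64 - 62) = 2.
Homeowner 5: others sum to 69; max(0, 64 - 69) = 0.
Total collected = 6 + 0 + 0 + 2 + 0 = 8.

8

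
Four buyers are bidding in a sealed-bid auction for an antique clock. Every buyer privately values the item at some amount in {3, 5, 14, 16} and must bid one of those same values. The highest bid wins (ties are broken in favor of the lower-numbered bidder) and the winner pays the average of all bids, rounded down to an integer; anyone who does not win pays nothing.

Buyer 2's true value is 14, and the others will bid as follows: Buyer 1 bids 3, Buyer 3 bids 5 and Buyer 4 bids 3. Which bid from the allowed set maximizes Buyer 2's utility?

5

Bid 3: loses, pays 0, utility 0.
Bid 5: wins, pays 4, utility 14 - 4 = 10.
Bid 14: wins, pays 6, utility 14 - 6 = 8.
Bid 16: wins, pays 6, utility 14 - 6 = 8.
The best choice is 5 with utility 10.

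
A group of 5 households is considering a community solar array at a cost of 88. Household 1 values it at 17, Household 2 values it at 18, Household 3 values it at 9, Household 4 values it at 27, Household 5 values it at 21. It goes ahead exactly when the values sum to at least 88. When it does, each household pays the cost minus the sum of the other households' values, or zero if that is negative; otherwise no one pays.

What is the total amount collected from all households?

72

Total value 92 ≥ cost 88, so it is built.
Household 1: others sum to 75; max(0, 88 - 75) = 13.
Household 2: others sum to 74; max(0, 88 - 74) = 14.
Household 3: others sum to 83; max(0, 88 - 83) = 5.
Household 4: others sum to 65; max(0, 88 - 65) = 23.
Household 5: others sum to 71; max(0, 88 - 71) = 17.
Total collected = 13 + 14 + 5 + 23 + 17 = 72.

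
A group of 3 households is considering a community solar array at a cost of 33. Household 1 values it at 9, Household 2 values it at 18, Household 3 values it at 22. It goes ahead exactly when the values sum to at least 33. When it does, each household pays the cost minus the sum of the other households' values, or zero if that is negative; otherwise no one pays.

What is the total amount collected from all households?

8

Total value 49 ≥ cost 33, so it is built.
Household 1: others sum to 40; max(0, 33 - 40) = 0.
Household 2: others sum to 31; max(0, 33 - 31) = 2.
Household 3: others sum to 27; max(0, 33 - 27) = 6.
Total collected = 0 + 2 + 6 = 8.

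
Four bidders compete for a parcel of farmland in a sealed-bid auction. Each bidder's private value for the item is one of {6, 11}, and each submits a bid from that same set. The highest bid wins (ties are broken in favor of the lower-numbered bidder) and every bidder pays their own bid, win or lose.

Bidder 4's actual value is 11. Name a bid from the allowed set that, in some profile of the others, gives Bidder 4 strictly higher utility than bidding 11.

6

Suppose Bidder 1 bids 6, Bidder 2 bids 6 and Bidder 3 bids 11.
Bid 11: loses but pays 11, utility -11.
Bid 6: loses but pays 6, utility -6.
So bidding 6 beats truth here (-6 > -11).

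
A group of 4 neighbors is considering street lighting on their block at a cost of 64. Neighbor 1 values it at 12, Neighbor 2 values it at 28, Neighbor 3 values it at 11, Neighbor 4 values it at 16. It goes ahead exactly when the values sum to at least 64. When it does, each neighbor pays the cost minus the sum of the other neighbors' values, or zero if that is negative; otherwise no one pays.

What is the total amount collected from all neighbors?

55

Total value 67 ≥ cost 64, so it is built.
Neighbor 1: others sum to 55; max(0, 64 - 55) = 9.
Neighbor 2: others sum to 39; max(0, 64 - 39) = 25.
Neighbor 3: others sum to 56; max(0, 64 - 56) = 8.
Neighbor 4: others sum to 51; max(0, 64 - 51) = 13.
Total collected = 9 + 25 + 8 + 13 = 55.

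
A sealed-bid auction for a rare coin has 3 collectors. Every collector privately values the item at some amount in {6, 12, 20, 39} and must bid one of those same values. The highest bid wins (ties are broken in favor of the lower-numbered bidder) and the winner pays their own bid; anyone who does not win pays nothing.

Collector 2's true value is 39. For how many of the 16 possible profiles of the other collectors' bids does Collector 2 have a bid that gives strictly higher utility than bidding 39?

6

Others bid (6, 6): truth gives 0; bid 12 gives 27 > 0. Violating.
Others bid (6, 12): truth gives 0; bid 12 gives 27 > 0. Violating.
Others bid (6, 20): truth gives 0; bid 20 gives 19 > 0. Violating.
Others bid (12, 6): truth gives 0; bid 20 gives 19 > 0. Violating.
Others bid (6, 39): truth gives 0; no alternative beats it.
Others bid (12, 39): truth gives 0; no alternative beats it.
(Checking all 16 profiles: 6 have a profitable deviation, 10 do not.)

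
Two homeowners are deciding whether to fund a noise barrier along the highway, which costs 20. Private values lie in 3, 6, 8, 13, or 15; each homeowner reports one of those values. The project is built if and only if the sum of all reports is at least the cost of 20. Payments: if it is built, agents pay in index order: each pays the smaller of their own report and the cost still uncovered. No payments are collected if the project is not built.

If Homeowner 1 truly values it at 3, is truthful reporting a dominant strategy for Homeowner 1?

Check each profile of the others' reports and compare truth against every alternative report.
Others report (15): truth gives 0, best alternative gives -3.
Others report (3): truth gives 0, best alternative gives 0.
Others report (6): truth gives 0, best alternative gives 0.
Others report (8): truth gives 0, best alternative gives 0.
Others report (13): truth gives 0, best alternative gives 0.
In every case the truthful report is at least as good as any alternative, so it is a dominant strategy.

Yes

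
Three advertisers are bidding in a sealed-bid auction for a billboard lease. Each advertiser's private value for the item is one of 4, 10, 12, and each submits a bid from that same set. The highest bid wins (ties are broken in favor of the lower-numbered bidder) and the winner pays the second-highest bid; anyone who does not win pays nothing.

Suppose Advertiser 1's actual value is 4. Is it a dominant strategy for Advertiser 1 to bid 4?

Check each profile of the others' bids and compare truth against every alternative bid.
Others bid (4, 10): truth gives 0, best alternative gives -6.
Others bid (10, 4): truth gives 0, best alternative gives -6.
Others bid (10, 10): truth gives 0, best alternative gives -6.
Others bid (4, 4): truth gives 0, best alternative gives 0.
Others bid (4, 12): truth gives 0, best alternative gives 0.
Others bid (10, 12): truth gives 0, best alternative gives 0.
(Remaining 3 profiles checked similarly; truth is weakly best in each.)
In every case the truthful bid is at least as good as any alternative, so it is a dominant strategy.

Yes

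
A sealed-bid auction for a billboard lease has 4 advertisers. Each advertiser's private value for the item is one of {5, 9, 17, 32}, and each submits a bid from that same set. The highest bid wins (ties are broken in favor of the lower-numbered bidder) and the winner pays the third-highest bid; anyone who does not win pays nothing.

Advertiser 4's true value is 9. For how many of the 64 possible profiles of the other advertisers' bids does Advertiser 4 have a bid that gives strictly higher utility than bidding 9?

6

Others bid (5, 5, 9): truth gives 0; bid 17 gives 4 > 0. Violating.
Others bid (5, 5, 17): truth gives 0; bid 32 gives 4 > 0. Violating.
Others bid (5, 9, 5): truth gives 0; bid 17 gives 4 > 0. Violating.
Others bid (5, 17, 5): truth gives 0; bid 32 gives 4 > 0. Violating.
Others bid (5, 5, 5): truth gives 4; no alternative beats it.
Others bid (5, 5, 32): truth gives 0; no alternative beats it.
(Checking all 64 profiles: 6 have a profitable deviation, 58 do not.)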